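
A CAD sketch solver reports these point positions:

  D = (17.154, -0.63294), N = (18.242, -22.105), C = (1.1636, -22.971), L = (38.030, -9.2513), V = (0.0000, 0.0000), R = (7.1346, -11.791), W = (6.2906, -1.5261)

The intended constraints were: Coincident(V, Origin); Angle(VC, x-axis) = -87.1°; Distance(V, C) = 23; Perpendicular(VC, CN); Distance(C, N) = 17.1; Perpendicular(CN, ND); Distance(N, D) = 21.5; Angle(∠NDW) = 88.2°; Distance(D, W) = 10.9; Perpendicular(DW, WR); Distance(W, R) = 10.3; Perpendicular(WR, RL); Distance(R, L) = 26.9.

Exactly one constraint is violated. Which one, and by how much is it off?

Distance(R, L) = 26.9 — off by 4.10.

V = (0.00, 0.00) ✓; VC at -87.10° ✓; |VC| = 23.00 ✓; ∠(VC, CN) = 90.00° ✓; |CN| = 17.10 ✓; ∠(CN, ND) = 90.00° ✓; |ND| = 21.50 ✓; ∠NDW = 88.20° ✓; |DW| = 10.90 ✓; ∠(DW, WR) = 90.00° ✓; |WR| = 10.30 ✓; ∠(WR, RL) = 90.00° ✓; |RL| = 31.00 ✗.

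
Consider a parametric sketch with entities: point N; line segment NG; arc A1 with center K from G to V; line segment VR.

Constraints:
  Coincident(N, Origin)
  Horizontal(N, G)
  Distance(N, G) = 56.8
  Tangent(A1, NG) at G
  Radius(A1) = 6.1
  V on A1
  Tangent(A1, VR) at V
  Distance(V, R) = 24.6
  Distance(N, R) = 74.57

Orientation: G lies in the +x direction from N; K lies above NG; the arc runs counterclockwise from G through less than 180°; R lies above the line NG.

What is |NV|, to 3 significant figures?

62.9

Checks: |KG| = 6.100 ✓; |KV| = 6.100 ✓; ∠(KV, VR) = 90.00° ✓; |VR| = 24.60 ✓; |NR| = 74.57 ✓.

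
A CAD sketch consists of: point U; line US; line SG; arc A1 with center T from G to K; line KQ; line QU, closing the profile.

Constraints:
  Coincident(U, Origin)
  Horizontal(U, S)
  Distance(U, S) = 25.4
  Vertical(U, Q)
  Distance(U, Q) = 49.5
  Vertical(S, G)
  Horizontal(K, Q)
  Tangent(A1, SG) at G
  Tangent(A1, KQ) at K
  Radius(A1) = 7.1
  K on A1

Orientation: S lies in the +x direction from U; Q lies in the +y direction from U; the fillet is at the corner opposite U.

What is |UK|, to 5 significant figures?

52.774

U is at the origin; US is horizontal with |US| = 25.4 and S on the +x side, so S = (25.400, 0.0000). U and Q share the same x with |UQ| = 49.5 and Q on the +y side, so Q = (0.0000, 49.500). The virtual corner opposite U is at (25.400, 49.500). Since A1 is tangent to SG there, TG ⟂ SG and the tangent condition forces TK to be normal to KQ, with radius 7.1, so the center T sits 7.1 in from both sides at T = (18.300, 42.400). That places the tangent points at G = (25.400, 42.400) on SG and K = (18.300, 49.500) on KQ. Then |UK| = |K − U| = 52.774.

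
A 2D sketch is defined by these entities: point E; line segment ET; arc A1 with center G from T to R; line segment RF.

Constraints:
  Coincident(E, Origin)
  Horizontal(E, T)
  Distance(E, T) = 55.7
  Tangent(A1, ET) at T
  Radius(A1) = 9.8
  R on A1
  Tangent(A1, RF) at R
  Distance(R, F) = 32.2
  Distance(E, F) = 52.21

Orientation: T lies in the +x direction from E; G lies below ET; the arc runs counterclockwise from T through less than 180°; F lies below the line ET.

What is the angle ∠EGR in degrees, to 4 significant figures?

8.015°

Checks: |GT| = 9.800 ✓; |GR| = 9.800 ✓; ∠(GR, RF) = 90.00° ✓; |RF| = 32.20 ✓; |EF| = 52.21 ✓.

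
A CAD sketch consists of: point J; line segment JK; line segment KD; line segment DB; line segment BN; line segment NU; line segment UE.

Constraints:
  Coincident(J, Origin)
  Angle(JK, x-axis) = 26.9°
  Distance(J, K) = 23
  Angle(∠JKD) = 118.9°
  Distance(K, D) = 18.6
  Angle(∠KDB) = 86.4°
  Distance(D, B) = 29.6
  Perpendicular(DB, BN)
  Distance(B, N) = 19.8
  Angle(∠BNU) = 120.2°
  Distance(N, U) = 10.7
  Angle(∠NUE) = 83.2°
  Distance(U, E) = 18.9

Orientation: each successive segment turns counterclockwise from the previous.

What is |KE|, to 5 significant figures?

15.857

J is at the origin; JK runs at 26.9° with length 23.0, so K = (20.511, 10.406). ∠JKD = 118.9° gives KD at 88.000° from the x-axis; with |KD| = 18.6, D = (21.160, 28.995). ∠KDB = 86.4° gives DB at -178.40° from the x-axis; with |DB| = 29.6, B = (-8.4280, 28.168). DB is perpendicular to BN, so BN runs at -88.400°; with |BN| = 19.8, N = (-7.8751, 8.3759). ∠BNU = 120.2° gives NU at -28.600° from the x-axis; with |NU| = 10.7, U = (1.5193, 3.2539). ∠NUE = 83.2° gives UE at 68.200° from the x-axis; with |UE| = 18.9, E = (8.5381, 20.802). Then |KE| = |E − K| = 15.857.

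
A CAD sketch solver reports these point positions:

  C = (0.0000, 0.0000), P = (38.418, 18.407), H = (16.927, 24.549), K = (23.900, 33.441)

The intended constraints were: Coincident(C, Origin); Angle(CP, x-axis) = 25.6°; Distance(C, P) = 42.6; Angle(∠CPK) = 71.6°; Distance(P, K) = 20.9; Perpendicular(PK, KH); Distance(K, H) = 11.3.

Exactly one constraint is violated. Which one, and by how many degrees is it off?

Perpendicular(PK, KH) — off by 7.90°.

C = (0.00, 0.00) ✓; CP at 25.60° ✓; |CP| = 42.60 ✓; ∠CPK = 71.60° ✓; |PK| = 20.90 ✓; ∠(PK, KH) = 97.90° ✗; |KH| = 11.30 ✓.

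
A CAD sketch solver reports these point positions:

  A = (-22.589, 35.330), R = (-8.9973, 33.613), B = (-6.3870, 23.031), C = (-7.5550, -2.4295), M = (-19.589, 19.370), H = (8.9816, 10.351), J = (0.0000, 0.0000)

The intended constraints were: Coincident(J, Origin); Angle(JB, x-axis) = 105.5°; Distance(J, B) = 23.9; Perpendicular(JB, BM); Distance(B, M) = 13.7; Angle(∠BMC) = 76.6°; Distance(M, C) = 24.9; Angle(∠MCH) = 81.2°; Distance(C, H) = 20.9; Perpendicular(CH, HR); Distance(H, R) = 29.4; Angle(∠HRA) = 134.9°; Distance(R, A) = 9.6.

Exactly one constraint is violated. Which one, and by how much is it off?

Distance(R, A) = 9.6 — off by 4.10.

J = (0.00, 0.00) ✓; JB at 105.5° ✓; |JB| = 23.90 ✓; ∠(JB, BM) = 90.00° ✓; |BM| = 13.70 ✓; ∠BMC = 76.60° ✓; |MC| = 24.90 ✓; ∠MCH = 81.20° ✓; |CH| = 20.90 ✓; ∠(CH, HR) = 90.00° ✓; |HR| = 29.40 ✓; ∠HRA = 134.9° ✓; |RA| = 13.70 ✗.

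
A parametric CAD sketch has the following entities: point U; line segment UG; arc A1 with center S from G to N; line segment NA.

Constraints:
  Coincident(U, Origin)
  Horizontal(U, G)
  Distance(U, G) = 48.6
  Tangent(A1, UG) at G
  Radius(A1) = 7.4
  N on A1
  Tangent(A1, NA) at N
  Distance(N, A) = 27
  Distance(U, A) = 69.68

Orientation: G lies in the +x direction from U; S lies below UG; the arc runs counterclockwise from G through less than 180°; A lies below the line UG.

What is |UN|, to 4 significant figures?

45.02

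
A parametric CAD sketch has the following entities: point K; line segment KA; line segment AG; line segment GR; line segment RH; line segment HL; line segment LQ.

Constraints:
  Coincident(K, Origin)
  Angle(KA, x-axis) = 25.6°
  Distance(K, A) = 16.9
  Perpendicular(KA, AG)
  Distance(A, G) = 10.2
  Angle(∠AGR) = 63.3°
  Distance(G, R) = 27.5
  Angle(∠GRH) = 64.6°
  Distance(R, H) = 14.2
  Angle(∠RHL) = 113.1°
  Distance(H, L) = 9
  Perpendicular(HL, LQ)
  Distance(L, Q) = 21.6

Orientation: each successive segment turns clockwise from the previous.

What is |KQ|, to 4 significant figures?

12.41

K is at the origin; KA runs at 25.6° with length 16.9, so A = (15.24, 7.302). The perpendicularity gives AG at right angles to KA, so AG runs at -64.40°; with |AG| = 10.2, G = (19.65, -1.896). ∠AGR = 63.3° gives GR at 178.9° from the x-axis; with |GR| = 27.5, R = (-7.847, -1.369). ∠GRH = 64.6° gives RH at 63.50° from the x-axis; with |RH| = 14.2, H = (-1.511, 11.34). ∠RHL = 113.1° gives HL at -3.400° from the x-axis; with |HL| = 9.0, L = (7.473, 10.81). The perpendicularity gives LQ at right angles to HL, so LQ runs at -93.40°; with |LQ| = 21.6, Q = (6.192, -10.76). Then |KQ| = |Q − K| = 12.41.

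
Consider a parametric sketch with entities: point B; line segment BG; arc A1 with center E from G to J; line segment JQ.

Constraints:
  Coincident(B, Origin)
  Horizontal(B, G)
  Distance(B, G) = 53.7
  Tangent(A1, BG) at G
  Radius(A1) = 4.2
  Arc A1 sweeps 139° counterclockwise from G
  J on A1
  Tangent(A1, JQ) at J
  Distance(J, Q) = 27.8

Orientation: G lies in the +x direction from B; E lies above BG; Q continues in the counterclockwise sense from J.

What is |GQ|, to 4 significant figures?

31.43

B is at the origin; B and G share the same y with |BG| = 53.7 and G on the +x side, so G = (53.70, 0.000). Since A1 is tangent to BG there, EG ⟂ BG, so E = G + (0, 4.2) = (53.70, 4.200). On A1, G sits at bearing -90° from E; a 139° counterclockwise sweep puts J at bearing 49°, so J = E + 4.2·(cos 49°, sin 49°) = (56.46, 7.370). Since A1 is tangent to JQ there, EJ ⟂ JQ, so JQ runs along (−sin 49°, cos 49°); with |JQ| = 27.8, Q = (35.47, 25.61). Then |GQ| = |Q − G| = 31.43.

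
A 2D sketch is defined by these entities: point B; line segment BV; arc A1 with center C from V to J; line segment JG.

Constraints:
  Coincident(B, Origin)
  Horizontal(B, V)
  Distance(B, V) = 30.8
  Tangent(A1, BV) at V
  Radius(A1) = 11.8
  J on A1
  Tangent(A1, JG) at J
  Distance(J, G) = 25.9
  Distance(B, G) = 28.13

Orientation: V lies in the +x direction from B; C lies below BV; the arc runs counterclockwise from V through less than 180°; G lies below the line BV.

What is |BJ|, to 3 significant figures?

21.6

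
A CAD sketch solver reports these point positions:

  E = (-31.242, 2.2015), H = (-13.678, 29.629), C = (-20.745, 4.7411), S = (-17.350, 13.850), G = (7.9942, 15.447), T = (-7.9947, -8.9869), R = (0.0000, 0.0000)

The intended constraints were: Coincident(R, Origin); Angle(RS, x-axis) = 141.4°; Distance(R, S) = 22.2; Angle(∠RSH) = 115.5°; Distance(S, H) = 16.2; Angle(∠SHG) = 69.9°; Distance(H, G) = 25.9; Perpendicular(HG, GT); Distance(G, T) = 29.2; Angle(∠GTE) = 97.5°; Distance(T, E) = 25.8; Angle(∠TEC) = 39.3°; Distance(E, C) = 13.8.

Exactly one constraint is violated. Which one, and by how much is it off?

Distance(E, C) = 13.8 — off by 3.00.

R = (0.00, 0.00) ✓; RS at 141.4° ✓; |RS| = 22.20 ✓; ∠RSH = 115.5° ✓; |SH| = 16.20 ✓; ∠SHG = 69.90° ✓; |HG| = 25.90 ✓; ∠(HG, GT) = 90.00° ✓; |GT| = 29.20 ✓; ∠GTE = 97.50° ✓; |TE| = 25.80 ✓; ∠TEC = 39.30° ✓; |EC| = 10.80 ✗.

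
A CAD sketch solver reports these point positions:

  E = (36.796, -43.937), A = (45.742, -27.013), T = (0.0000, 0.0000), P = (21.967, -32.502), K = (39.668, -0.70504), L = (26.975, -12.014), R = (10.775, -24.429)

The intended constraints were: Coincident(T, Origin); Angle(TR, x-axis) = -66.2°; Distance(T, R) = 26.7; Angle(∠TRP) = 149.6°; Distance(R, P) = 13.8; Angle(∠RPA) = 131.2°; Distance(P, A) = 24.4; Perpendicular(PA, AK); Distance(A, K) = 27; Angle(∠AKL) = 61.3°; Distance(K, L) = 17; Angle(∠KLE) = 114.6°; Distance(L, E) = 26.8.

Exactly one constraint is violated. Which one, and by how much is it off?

Distance(L, E) = 26.8 — off by 6.60.

T = (0.00, 0.00) ✓; TR at -66.20° ✓; |TR| = 26.70 ✓; ∠TRP = 149.6° ✓; |RP| = 13.80 ✓; ∠RPA = 131.2° ✓; |PA| = 24.40 ✓; ∠(PA, AK) = 90.00° ✓; |AK| = 27.00 ✓; ∠AKL = 61.30° ✓; |KL| = 17.00 ✓; ∠KLE = 114.6° ✓; |LE| = 33.40 ✗.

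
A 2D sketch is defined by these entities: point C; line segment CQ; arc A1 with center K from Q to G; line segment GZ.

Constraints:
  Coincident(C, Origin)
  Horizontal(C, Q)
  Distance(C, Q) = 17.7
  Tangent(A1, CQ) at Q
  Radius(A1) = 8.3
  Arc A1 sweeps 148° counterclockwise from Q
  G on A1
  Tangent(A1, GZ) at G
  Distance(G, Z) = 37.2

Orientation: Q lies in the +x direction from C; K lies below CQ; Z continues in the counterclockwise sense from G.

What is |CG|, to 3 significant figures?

20.3

C is at the origin; C and Q share the same y with |CQ| = 17.7 and Q on the +x side, so Q = (17.7, 0.00). A1 meets CQ tangentially, so KQ is at right angles to CQ, so K = Q + (0, -8.3) = (17.7, -8.30). On A1, Q sits at bearing 90° from K; a 148° counterclockwise sweep puts G at bearing 238°, so G = K + 8.3·(cos 238°, sin 238°) = (13.3, -15.3). Then |CG| = |G − C| = 20.3.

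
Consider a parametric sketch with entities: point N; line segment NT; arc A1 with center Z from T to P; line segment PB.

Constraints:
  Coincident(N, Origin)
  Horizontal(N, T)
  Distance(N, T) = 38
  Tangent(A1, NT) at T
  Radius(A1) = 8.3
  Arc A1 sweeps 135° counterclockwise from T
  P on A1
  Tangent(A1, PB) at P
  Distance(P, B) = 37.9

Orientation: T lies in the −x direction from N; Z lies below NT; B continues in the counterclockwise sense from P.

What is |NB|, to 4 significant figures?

44.38

N is at the origin; NT is horizontal with |NT| = 38.0 and T on the −x side, so T = (-38.00, 0.000). Tangency of A1 to NT means the radius ZT is perpendicular to NT, so Z = T + (0, -8.3) = (-38.00, -8.300). On A1, T sits at bearing 90° from Z; a 135° counterclockwise sweep puts P at bearing 225°, so P = Z + 8.3·(cos 225°, sin 225°) = (-43.87, -14.17). Tangency of A1 to PB means the radius ZP is perpendicular to PB, so PB runs along (−sin 225°, cos 225°); with |PB| = 37.9, B = (-17.07, -40.97). Then |NB| = |B − N| = 44.38.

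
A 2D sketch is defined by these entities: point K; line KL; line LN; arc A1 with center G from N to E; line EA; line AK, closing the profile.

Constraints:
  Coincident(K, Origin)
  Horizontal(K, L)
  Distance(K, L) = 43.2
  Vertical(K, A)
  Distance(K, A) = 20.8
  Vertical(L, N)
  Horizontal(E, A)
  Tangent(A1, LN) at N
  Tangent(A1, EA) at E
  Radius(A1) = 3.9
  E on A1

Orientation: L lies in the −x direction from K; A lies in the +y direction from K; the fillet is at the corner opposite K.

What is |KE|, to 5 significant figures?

44.465

The virtual corner opposite K is at (-43.200, 20.800). Since A1 is tangent to LN there, GN ⟂ LN and the tangent condition forces GE to be normal to EA, with radius 3.9, so the center G sits 3.9 in from both sides at G = (-39.300, 16.900). That places the tangent points at N = (-43.200, 16.900) on LN and E = (-39.300, 20.800) on EA. Then |KE| = |E − K| = 44.465.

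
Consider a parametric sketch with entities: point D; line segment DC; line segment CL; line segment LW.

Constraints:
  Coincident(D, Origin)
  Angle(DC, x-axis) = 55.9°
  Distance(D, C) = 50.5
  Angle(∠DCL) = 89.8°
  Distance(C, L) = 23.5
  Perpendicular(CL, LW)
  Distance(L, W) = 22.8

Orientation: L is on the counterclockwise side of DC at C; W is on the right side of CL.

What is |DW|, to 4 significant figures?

76.92

D is at the origin; DC runs at 55.9° with length 50.5, so C = 50.5·(cos 55.9°, sin 55.9°) = (28.31, 41.82). ∠DCL = 89.8°, so CL runs at 55.9° + (180° − 89.8°) = 146.1° from the x-axis; with |CL| = 23.5, L = C + 23.5·(cos 146.1°, sin 146.1°) = (8.807, 54.92). The perpendicularity gives LW at right angles to CL; with |LW| = 22.8 on the right of CL, W = L + 22.8·(0.5577, 0.8300) = (21.52, 73.85). Then |DW| = |W − D| = 76.92.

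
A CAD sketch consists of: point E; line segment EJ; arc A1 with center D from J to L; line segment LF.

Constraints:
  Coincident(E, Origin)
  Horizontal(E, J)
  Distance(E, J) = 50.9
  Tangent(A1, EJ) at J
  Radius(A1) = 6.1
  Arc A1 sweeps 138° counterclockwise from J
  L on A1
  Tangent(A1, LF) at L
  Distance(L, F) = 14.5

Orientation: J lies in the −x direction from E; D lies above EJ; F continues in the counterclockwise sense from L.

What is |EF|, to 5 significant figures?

61.079

E is at the origin; E and J share the same y with |EJ| = 50.9 and J on the −x side, so J = (-50.900, 0.0000). Since A1 is tangent to EJ there, DJ ⟂ EJ, so D = J + (0, 6.1) = (-50.900, 6.1000). On A1, J sits at bearing -90° from D; a 138° counterclockwise sweep puts L at bearing 48°, so L = D + 6.1·(cos 48°, sin 48°) = (-46.818, 10.633). The tangent condition forces DL to be normal to LF, so LF runs along (−sin 48°, cos 48°); with |LF| = 14.5, F = (-57.594, 20.336). Then |EF| = |F − E| = 61.079.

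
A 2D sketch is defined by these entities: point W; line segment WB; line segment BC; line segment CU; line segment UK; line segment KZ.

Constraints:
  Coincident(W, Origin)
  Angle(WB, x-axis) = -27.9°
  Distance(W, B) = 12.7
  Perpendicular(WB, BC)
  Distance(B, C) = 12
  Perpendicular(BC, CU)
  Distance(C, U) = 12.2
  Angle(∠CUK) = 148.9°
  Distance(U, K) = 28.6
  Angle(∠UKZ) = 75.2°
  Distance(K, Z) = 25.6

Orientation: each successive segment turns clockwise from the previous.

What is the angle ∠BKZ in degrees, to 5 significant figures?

48.422°

W is at the origin; WB runs at -27.9° with length 12.7, so B = (11.224, -5.9427). WB ⟂ BC, so BC runs at -117.90°; with |BC| = 12.0, C = (5.6087, -16.548). BC ⟂ CU, so CU runs at 152.10°; with |CU| = 12.2, U = (-5.1733, -10.839). ∠CUK = 148.9° gives UK at 121.00° from the x-axis; with |UK| = 28.6, K = (-19.903, 13.676). ∠UKZ = 75.2° gives KZ at 16.200° from the x-axis; with |KZ| = 25.6, Z = (4.6802, 20.818). Then cos ∠BKZ = KB·KZ / (|KB||KZ|), giving 48.422°.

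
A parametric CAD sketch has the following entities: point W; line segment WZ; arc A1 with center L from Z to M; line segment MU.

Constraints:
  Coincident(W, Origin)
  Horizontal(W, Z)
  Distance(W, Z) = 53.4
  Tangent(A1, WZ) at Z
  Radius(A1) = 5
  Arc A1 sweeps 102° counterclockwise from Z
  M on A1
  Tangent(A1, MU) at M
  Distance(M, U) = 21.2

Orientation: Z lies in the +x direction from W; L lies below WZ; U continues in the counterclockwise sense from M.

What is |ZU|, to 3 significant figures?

26.8

On A1, Z sits at bearing 90° from L; a 102° counterclockwise sweep puts M at bearing 192°, so M = L + 5.0·(cos 192°, sin 192°) = (48.5, -6.04). A1 meets MU tangentially, so LM is at right angles to MU, so MU runs along (−sin 192°, cos 192°); with |MU| = 21.2, U = (52.9, -26.8). Then |ZU| = |U − Z| = 26.8.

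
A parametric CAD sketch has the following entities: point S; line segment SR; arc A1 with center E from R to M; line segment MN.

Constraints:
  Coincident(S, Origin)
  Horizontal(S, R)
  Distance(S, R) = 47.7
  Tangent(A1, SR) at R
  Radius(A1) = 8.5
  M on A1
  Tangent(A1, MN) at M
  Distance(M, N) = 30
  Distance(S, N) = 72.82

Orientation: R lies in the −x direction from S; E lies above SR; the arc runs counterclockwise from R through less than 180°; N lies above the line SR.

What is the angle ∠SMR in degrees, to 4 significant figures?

92.30°

Checks: |EM| = 8.500 ✓; ∠(EM, MN) = 90.00° ✓; |MN| = 30.00 ✓; |SN| = 72.82 ✓.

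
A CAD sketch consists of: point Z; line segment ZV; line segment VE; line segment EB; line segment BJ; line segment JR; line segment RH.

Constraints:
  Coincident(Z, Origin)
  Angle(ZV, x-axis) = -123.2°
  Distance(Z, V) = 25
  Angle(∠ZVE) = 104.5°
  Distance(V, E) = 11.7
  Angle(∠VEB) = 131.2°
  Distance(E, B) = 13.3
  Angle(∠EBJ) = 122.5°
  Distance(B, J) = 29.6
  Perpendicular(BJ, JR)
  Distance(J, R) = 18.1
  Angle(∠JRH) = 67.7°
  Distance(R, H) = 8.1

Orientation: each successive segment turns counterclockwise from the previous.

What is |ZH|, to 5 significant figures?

6.7072

BJ ⟂ JR, so JR runs at 148.60°; with |JR| = 18.1, R = (7.4553, 5.3779). ∠JRH = 67.7° gives RH at -99.100° from the x-axis; with |RH| = 8.1, H = (6.1743, -2.6201). Then |ZH| = |H − Z| = 6.7072.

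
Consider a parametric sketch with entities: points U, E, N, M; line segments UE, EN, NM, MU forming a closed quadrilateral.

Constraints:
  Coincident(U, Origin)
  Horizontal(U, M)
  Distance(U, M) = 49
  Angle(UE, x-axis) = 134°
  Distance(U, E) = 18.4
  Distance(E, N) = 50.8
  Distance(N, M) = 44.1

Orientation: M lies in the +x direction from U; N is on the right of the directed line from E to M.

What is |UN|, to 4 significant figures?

32.83

U is at the origin; U and M share the same y with |UM| = 49.0 and M in +x, so M = (49.0, 0). UE runs at 134.0° with |UE| = 18.4, so E = (-12.78, 13.24). N is determined by |EN| = 50.8 and |NM| = 44.1 together: it lies at the intersection of circle(E, 50.8) and circle(M, 44.1). With |EM| = 63.18, the foot of the radical line on EM is 36.62 from E and the perpendicular offset is √(50.8² − 36.62²) = 35.20. Taking the right-of-EM solution: N = (15.65, -28.86).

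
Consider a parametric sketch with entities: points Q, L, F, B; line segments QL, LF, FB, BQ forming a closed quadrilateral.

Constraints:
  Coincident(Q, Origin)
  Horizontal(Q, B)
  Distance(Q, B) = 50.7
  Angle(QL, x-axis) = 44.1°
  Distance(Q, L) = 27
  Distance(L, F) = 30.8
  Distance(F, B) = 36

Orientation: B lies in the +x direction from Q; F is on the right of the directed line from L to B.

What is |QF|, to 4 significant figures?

20.52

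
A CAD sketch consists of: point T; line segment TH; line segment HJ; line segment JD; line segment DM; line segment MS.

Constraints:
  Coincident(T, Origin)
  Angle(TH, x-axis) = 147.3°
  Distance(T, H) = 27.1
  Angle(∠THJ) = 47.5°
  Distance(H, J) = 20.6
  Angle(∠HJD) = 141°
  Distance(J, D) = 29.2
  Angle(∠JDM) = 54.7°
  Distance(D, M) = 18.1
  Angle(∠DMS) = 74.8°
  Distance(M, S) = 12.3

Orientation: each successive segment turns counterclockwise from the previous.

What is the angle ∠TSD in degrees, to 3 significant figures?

107°

T is at the origin; TH runs at 147.3° with length 27.1, so H = (-22.8, 14.6). ∠THJ = 47.5° gives HJ at -80.2° from the x-axis; with |HJ| = 20.6, J = (-19.3, -5.66). ∠HJD = 141.0° gives JD at -41.2° from the x-axis; with |JD| = 29.2, D = (2.67, -24.9). ∠JDM = 54.7° gives DM at 84.1° from the x-axis; with |DM| = 18.1, M = (4.53, -6.89). ∠DMS = 74.8° gives MS at -171° from the x-axis; with |MS| = 12.3, S = (-7.61, -8.88). Then cos ∠TSD = ST·SD / (|ST||SD|), giving 107°.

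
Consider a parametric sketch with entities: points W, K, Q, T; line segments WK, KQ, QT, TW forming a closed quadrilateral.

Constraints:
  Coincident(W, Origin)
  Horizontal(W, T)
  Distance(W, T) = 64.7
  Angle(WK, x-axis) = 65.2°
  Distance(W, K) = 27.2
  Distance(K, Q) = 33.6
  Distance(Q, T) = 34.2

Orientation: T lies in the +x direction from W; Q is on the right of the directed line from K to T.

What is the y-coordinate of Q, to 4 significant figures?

-2.874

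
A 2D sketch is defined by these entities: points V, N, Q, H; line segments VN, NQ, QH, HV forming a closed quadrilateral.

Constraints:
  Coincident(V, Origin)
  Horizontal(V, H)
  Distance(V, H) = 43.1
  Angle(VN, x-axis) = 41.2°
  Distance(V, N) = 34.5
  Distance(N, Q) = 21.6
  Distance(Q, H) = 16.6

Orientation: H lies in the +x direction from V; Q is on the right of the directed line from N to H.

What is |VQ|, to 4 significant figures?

26.56

Checks: |NQ| = 21.60 ✓; |QH| = 16.60 ✓.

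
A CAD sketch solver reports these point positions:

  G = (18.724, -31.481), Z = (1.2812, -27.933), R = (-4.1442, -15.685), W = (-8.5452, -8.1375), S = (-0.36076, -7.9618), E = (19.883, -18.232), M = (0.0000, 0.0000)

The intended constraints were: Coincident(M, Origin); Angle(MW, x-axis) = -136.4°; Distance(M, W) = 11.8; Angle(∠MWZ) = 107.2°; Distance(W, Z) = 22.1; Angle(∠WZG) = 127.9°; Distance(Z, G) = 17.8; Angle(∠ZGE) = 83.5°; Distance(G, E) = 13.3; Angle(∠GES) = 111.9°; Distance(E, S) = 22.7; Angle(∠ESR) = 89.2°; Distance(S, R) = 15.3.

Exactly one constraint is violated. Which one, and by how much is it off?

Distance(S, R) = 15.3 — off by 6.70.

M = (0.00, 0.00) ✓; MW at -136.4° ✓; |MW| = 11.80 ✓; ∠MWZ = 107.2° ✓; |WZ| = 22.10 ✓; ∠WZG = 127.9° ✓; |ZG| = 17.80 ✓; ∠ZGE = 83.50° ✓; |GE| = 13.30 ✓; ∠GES = 111.9° ✓; |ES| = 22.70 ✓; ∠ESR = 89.20° ✓; |SR| = 8.600 ✗.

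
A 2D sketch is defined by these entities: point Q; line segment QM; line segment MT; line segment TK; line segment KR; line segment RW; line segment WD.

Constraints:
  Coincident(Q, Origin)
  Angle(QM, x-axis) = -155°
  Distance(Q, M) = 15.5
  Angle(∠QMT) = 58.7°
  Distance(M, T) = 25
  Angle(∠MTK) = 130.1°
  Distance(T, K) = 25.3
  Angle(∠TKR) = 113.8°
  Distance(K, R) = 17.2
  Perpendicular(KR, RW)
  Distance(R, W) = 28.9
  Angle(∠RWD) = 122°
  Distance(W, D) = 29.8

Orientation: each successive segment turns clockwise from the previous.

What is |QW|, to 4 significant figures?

8.845

Q is at the origin; QM runs at -155.0° with length 15.5, so M = (-14.05, -6.551). ∠QMT = 58.7° gives MT at 83.70° from the x-axis; with |MT| = 25.0, T = (-11.30, 18.30). ∠MTK = 130.1° gives TK at 33.80° from the x-axis; with |TK| = 25.3, K = (9.719, 32.37). ∠TKR = 113.8° gives KR at -32.40° from the x-axis; with |KR| = 17.2, R = (24.24, 23.16). KR ⟂ RW, so RW runs at -122.4°; with |RW| = 28.9, W = (8.757, -1.245). Then |QW| = |W − Q| = 8.845.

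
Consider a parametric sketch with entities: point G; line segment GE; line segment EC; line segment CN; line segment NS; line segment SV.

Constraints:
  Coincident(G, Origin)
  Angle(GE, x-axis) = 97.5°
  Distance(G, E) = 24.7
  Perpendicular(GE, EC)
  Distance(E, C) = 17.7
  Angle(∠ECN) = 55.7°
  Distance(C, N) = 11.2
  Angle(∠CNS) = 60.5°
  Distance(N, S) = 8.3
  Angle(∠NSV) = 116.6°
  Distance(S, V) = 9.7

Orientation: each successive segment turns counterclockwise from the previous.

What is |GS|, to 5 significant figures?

24.163

G is at the origin; GE runs at 97.5° with length 24.7, so E = (-3.2240, 24.489). GE is perpendicular to EC, so EC runs at -172.50°; with |EC| = 17.7, C = (-20.773, 22.178). ∠ECN = 55.7° gives CN at -48.200° from the x-axis; with |CN| = 11.2, N = (-13.307, 13.829). ∠CNS = 60.5° gives NS at 71.300° from the x-axis; with |NS| = 8.3, S = (-10.646, 21.691). Then |GS| = |S − G| = 24.163.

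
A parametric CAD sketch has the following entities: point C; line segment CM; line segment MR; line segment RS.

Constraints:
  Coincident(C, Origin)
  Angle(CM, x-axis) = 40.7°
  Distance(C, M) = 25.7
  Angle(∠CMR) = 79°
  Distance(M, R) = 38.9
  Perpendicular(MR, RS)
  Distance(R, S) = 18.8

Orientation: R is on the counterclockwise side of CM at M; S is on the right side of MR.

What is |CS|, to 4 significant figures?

55.63

∠CMR = 79.0°, so MR runs at 40.7° + (180° − 79.0°) = 141.7° from the x-axis; with |MR| = 38.9, R = M + 38.9·(cos 141.7°, sin 141.7°) = (-11.04, 40.87). MR ⟂ RS; with |RS| = 18.8 on the right of MR, S = R + 18.8·(0.6198, 0.7848) = (0.6081, 55.62). Then |CS| = |S − C| = 55.63.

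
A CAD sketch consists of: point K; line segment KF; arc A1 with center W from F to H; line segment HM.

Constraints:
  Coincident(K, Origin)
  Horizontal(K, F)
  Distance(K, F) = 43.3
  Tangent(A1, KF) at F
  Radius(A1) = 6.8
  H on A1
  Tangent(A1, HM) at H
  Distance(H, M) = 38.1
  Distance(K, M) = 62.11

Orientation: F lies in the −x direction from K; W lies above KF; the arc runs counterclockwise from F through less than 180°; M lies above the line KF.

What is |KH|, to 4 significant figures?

37.40

K is at the origin; K and F share the same y with |KF| = 43.3 and F on the −x side, so F = (-43.30, 0.000). Tangency of A1 to KF means the radius WF is perpendicular to KF, so W = F + (0, 6.8) = (-43.30, 6.800). Since WH ⟂ HM (tangency), |WM| = √(6.8² + 38.1²) = 38.70 regardless of where H sits on A1. So M lies on both circle(K, 62.11) and circle(W, 38.70); the above-KF intersection is M = (-42.29, 45.49). H is the foot of the tangent from M: H = (-36.58, 7.820).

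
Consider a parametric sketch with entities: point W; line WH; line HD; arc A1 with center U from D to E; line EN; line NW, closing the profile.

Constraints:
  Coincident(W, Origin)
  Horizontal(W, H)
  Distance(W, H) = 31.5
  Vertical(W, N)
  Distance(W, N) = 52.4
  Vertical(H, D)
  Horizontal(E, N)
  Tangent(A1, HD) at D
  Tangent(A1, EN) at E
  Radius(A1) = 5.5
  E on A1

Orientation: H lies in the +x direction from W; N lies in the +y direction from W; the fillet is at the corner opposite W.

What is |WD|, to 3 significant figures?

56.5

The virtual corner opposite W is at (31.5, 52.4). A1 meets HD tangentially, so UD is at right angles to HD and the tangent condition forces UE to be normal to EN, with radius 5.5, so the center U sits 5.5 in from both sides at U = (26.0, 46.9). That places the tangent points at D = (31.5, 46.9) on HD and E = (26.0, 52.4) on EN. Then |WD| = |D − W| = 56.5.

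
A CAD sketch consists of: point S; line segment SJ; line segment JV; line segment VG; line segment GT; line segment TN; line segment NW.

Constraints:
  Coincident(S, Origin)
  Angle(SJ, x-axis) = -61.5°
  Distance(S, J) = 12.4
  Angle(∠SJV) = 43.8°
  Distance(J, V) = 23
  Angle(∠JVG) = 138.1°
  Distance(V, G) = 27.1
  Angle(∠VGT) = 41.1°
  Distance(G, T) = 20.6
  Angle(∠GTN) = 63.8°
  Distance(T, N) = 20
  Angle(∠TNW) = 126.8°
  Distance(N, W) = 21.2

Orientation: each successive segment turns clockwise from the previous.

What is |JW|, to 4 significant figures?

52.67

S is at the origin; SJ runs at -61.5° with length 12.4, so J = (5.917, -10.90). ∠SJV = 43.8° gives JV at 162.3° from the x-axis; with |JV| = 23.0, V = (-15.99, -3.905). ∠JVG = 138.1° gives VG at 120.4° from the x-axis; with |VG| = 27.1, G = (-29.71, 19.47). ∠VGT = 41.1° gives GT at -18.50° from the x-axis; with |GT| = 20.6, T = (-10.17, 12.93). ∠GTN = 63.8° gives TN at -134.7° from the x-axis; with |TN| = 20.0, N = (-24.24, -1.283). ∠TNW = 126.8° gives NW at 172.1° from the x-axis; with |NW| = 21.2, W = (-45.24, 1.631). Then |JW| = |W − J| = 52.67.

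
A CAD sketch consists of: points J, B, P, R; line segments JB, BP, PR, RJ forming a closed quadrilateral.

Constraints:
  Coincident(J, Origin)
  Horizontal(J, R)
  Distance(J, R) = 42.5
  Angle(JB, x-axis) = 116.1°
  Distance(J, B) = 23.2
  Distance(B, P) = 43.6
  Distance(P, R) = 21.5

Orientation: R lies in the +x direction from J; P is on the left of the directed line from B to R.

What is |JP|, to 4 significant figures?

38.63

J is at the origin; J and R share the same y with |JR| = 42.5 and R in +x, so R = (42.5, 0). JB runs at 116.1° with |JB| = 23.2, so B = (-10.21, 20.83). P is determined by |BP| = 43.6 and |PR| = 21.5 together: it lies at the intersection of circle(B, 43.6) and circle(R, 21.5). With |BR| = 56.67, the foot of the radical line on BR is 41.03 from B and the perpendicular offset is √(43.6² − 41.03²) = 14.75. Taking the left-of-BR solution: P = (33.37, 19.47).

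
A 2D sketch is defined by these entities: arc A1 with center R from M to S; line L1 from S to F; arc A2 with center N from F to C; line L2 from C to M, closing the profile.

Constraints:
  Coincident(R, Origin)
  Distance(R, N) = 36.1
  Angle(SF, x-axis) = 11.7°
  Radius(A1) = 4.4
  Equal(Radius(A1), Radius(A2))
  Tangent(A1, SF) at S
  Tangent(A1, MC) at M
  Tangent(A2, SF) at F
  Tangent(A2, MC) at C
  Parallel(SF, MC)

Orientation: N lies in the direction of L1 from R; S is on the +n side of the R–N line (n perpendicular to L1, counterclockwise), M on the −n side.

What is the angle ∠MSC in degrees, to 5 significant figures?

76.300°

Tangency of A1 to both parallel lines with radius 4.4 puts S and M at R ± 4.4·n: S = (-0.89226, 4.3086), M = (0.89226, -4.3086). Equal radii place F and C the same way about N: F = N + 4.4·n = (34.458, 11.629), C = N − 4.4·n = (36.242, 3.0120). Then cos ∠MSC = SM·SC / (|SM||SC|), giving 76.300°.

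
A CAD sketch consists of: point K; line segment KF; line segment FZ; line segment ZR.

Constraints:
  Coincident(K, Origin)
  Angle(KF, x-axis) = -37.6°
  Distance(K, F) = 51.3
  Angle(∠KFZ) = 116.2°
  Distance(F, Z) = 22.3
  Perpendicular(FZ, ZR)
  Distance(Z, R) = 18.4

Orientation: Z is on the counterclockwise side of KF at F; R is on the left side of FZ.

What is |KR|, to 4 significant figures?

52.76

∠KFZ = 116.2°, so FZ runs at -37.6° + (180° − 116.2°) = 26.20° from the x-axis; with |FZ| = 22.3, Z = F + 22.3·(cos 26.20°, sin 26.20°) = (60.65, -21.45). The perpendicularity gives ZR at right angles to FZ; with |ZR| = 18.4 on the left of FZ, R = Z + 18.4·(-0.4415, 0.8973) = (52.53, -4.945). Then |KR| = |R − K| = 52.76.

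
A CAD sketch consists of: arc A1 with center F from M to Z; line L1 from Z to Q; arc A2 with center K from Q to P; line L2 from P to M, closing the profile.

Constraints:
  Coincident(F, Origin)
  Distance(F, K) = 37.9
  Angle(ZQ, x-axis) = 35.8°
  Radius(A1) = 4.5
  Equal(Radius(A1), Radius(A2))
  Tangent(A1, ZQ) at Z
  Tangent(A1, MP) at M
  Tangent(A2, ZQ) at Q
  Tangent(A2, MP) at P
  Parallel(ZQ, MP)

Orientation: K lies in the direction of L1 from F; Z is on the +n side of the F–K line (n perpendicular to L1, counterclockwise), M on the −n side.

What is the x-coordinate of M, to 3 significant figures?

2.63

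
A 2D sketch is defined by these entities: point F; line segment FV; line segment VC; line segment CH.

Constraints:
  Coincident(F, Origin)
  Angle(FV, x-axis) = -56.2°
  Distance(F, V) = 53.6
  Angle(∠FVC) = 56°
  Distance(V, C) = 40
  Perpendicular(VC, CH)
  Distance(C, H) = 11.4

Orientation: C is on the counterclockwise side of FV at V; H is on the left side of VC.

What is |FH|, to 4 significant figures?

34.52

∠FVC = 56.0°, so VC runs at -56.2° + (180° − 56.0°) = 67.80° from the x-axis; with |VC| = 40.0, C = V + 40.0·(cos 67.80°, sin 67.80°) = (44.93, -7.506). The perpendicularity gives CH at right angles to VC; with |CH| = 11.4 on the left of VC, H = C + 11.4·(-0.9259, 0.3778) = (34.38, -3.199). Then |FH| = |H − F| = 34.52.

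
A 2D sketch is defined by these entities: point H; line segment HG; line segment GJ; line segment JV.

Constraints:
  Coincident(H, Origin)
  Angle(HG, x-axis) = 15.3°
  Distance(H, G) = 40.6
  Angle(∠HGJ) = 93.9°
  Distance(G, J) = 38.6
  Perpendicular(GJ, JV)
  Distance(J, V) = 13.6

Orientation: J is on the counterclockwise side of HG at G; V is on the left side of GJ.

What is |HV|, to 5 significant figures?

49.343

∠HGJ = 93.9°, so GJ runs at 15.3° + (180° − 93.9°) = 101.40° from the x-axis; with |GJ| = 38.6, J = G + 38.6·(cos 101.40°, sin 101.40°) = (31.531, 48.552). GJ ⟂ JV; with |JV| = 13.6 on the left of GJ, V = J + 13.6·(-0.98027, -0.19766) = (18.200, 45.864). Then |HV| = |V − H| = 49.343.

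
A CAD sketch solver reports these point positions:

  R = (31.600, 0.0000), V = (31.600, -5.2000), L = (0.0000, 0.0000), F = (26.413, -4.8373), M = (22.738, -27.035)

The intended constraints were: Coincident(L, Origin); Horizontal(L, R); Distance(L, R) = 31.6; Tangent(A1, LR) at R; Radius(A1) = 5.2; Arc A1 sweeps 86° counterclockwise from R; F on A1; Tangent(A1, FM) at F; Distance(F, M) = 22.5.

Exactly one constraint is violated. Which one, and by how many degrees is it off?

Tangent(A1, FM) at F — off by 5.40°.

L = (0.00, 0.00) ✓; L.y = 0.00, R.y = 0.00 ✓; |LR| = 31.60 ✓; ∠(VR, RL) = 90.00° ✓; |VR| = 5.200 ✓; bearing(V→F) − bearing(V→R) = 86.00° ✓; |VF| = 5.200 ✓; ∠(VF, FM) = 95.40° ✗; |FM| = 22.50 ✓.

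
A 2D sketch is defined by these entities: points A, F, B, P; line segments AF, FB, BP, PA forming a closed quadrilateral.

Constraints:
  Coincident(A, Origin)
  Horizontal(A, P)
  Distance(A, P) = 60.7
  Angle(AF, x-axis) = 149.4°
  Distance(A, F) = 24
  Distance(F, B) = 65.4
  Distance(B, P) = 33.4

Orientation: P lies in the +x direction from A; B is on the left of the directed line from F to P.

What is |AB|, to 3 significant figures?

51.2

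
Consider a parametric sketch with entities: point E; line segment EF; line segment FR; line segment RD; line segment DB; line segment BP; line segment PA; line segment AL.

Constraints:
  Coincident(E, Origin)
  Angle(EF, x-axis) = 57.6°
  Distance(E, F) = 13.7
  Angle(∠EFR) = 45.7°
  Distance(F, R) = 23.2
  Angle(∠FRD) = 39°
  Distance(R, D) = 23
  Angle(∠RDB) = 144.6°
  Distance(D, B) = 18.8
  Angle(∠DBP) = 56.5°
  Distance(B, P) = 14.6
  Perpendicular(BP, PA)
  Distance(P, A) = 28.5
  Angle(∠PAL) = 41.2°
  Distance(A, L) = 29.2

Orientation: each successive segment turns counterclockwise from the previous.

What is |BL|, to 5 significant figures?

8.0066

E is at the origin; EF runs at 57.6° with length 13.7, so F = (7.3408, 11.567). ∠EFR = 45.7° gives FR at -168.10° from the x-axis; with |FR| = 23.2, R = (-15.361, 6.7834). ∠FRD = 39.0° gives RD at -27.100° from the x-axis; with |RD| = 23.0, D = (5.1143, -3.6942). ∠RDB = 144.6° gives DB at 8.3000° from the x-axis; with |DB| = 18.8, B = (23.717, -0.98028). ∠DBP = 56.5° gives BP at 131.80° from the x-axis; with |BP| = 14.6, P = (13.986, 9.9037). BP is perpendicular to PA, so PA runs at -138.20°; with |PA| = 28.5, A = (-7.2600, -9.0925). ∠PAL = 41.2° gives AL at 0.60000° from the x-axis; with |AL| = 29.2, L = (21.938, -8.7867). Then |BL| = |L − B| = 8.0066.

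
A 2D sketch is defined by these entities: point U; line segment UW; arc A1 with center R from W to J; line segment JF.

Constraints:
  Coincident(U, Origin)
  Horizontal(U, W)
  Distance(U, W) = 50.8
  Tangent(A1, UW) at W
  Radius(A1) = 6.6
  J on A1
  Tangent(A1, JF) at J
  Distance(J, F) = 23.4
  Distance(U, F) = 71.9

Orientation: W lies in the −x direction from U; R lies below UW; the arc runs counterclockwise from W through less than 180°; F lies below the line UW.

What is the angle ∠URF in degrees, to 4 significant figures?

141.7°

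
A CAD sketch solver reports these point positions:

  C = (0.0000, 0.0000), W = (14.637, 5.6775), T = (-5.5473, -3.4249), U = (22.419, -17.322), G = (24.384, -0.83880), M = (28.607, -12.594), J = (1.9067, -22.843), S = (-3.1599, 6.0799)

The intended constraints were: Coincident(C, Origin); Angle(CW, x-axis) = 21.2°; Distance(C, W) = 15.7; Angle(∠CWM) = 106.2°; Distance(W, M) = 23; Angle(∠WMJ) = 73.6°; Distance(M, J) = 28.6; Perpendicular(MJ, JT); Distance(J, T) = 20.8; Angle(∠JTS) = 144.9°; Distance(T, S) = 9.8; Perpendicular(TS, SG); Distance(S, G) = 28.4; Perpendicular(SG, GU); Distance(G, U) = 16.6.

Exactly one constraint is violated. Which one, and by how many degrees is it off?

Perpendicular(SG, GU) — off by 7.30°.

C = (0.00, 0.00) ✓; CW at 21.20° ✓; |CW| = 15.70 ✓; ∠CWM = 106.2° ✓; |WM| = 23.00 ✓; ∠WMJ = 73.60° ✓; |MJ| = 28.60 ✓; ∠(MJ, JT) = 90.00° ✓; |JT| = 20.80 ✓; ∠JTS = 144.9° ✓; |TS| = 9.800 ✓; ∠(TS, SG) = 90.00° ✓; |SG| = 28.40 ✓; ∠(SG, GU) = 82.70° ✗; |GU| = 16.60 ✓.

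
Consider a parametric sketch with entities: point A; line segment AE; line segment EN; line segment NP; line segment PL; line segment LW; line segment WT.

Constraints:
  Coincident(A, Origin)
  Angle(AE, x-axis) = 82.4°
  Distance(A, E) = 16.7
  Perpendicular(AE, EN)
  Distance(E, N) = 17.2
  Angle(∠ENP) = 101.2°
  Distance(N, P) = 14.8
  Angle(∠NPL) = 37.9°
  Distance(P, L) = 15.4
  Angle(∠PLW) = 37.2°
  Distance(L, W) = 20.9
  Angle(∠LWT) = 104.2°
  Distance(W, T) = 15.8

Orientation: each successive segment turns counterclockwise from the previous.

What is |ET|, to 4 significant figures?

38.59

A is at the origin; AE runs at 82.4° with length 16.7, so E = (2.209, 16.55). The perpendicularity gives EN at right angles to AE, so EN runs at 172.4°; with |EN| = 17.2, N = (-14.84, 18.83). ∠ENP = 101.2° gives NP at -108.8° from the x-axis; with |NP| = 14.8, P = (-19.61, 4.818). ∠NPL = 37.9° gives PL at 33.30° from the x-axis; with |PL| = 15.4, L = (-6.738, 13.27). ∠PLW = 37.2° gives LW at 176.1° from the x-axis; with |LW| = 20.9, W = (-27.59, 14.69). ∠LWT = 104.2° gives WT at -108.1° from the x-axis; with |WT| = 15.8, T = (-32.50, -0.3240). Then |ET| = |T − E| = 38.59.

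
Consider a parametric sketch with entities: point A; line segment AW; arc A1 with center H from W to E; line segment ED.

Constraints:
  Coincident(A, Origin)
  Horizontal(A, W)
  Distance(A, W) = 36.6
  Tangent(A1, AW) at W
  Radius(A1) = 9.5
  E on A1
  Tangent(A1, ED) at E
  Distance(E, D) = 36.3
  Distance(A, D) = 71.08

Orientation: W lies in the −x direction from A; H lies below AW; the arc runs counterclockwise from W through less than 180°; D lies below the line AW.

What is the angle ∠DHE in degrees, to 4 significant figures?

75.33°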